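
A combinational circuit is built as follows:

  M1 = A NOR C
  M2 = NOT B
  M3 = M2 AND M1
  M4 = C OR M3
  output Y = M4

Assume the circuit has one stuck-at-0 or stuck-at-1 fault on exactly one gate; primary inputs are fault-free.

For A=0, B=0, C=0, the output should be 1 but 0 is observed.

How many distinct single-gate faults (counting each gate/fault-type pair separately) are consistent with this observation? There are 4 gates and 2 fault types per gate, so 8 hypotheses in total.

Fault-free: M1=1, M2=1, M3=1, M4=1 → 1. Observed 0.
  M1 stuck-at-0: output 0 ✓
  M1 stuck-at-1: output 1 ✗
  M2 stuck-at-0: output 0 ✓
  M2 stuck-at-1: output 1 ✗
  M3 stuck-at-0: output 0 ✓
  M3 stuck-at-1: output 1 ✗
  M4 stuck-at-0: output 0 ✓
  M4 stuck-at-1: output 1 ✗
Consistent faults: {M1 stuck-at-0, M2 stuck-at-0, M3 stuck-at-0, M4 stuck-at-0} — 4 in all.

4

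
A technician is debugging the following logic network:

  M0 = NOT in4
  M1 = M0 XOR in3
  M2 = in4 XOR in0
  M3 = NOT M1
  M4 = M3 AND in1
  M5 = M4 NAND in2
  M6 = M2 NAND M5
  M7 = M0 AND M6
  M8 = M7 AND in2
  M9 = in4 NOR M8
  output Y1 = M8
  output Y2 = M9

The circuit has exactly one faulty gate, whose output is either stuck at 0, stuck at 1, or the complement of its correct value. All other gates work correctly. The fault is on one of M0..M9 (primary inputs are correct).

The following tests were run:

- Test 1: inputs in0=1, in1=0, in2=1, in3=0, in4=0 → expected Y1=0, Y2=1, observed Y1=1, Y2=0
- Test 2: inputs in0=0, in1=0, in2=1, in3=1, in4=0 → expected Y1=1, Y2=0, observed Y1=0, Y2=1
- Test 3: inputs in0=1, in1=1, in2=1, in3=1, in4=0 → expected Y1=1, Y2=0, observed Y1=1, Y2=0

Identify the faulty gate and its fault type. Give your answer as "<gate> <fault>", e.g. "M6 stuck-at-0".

Fault-free values for test 1 (in0=1, in1=0, in2=1, in3=0, in4=0): M0=1, M1=1, M2=1, M3=0, M4=0, M5=1, M6=0, M7=0, M8=0, M9=1, giving Y1=0, Y2=1. Observed Y1=1, Y2=0.
Test 1: faults giving observed Y1=1, Y2=0 are {M2 stuck-at-0, M2 inverted output, M4 stuck-at-1, M4 inverted output, M5 stuck-at-0, M5 inverted output, M6 stuck-at-1, M6 inverted output, M7 stuck-at-1, M7 inverted output, M8 stuck-at-1, M8 inverted output}.
Test 2 (in0=0, in1=0, in2=1, in3=1, in4=0): fault-free M0=1, M1=0, M2=0, M3=1, M4=0, M5=1, M6=1, M7=1, M8=1, M9=0 → Y1=1, Y2=0; observed Y1=0, Y2=1. Eliminates M2 stuck-at-0, M4 stuck-at-1, M4 inverted output, M5 stuck-at-0, M5 inverted output, M6 stuck-at-1, M7 stuck-at-1, M8 stuck-at-1.
Test 3 (in0=1, in1=1, in2=1, in3=1, in4=0): fault-free M0=1, M1=0, M2=1, M3=1, M4=1, M5=0, M6=1, M7=1, M8=1, M9=0 → Y1=1, Y2=0; observed Y1=1, Y2=0. Eliminates M6 inverted output, M7 inverted output, M8 inverted output.
Only M2 inverted output is consistent with every test.

M2 inverted output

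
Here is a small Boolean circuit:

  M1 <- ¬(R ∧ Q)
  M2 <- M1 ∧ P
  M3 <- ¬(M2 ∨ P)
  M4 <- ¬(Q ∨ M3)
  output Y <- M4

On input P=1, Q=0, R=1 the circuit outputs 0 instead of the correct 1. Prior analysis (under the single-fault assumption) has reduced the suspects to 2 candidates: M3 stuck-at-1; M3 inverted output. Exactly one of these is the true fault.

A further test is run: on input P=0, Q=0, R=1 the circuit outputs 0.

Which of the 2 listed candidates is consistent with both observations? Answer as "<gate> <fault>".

Evaluate each candidate on input P=0, Q=0, R=1:
  M3 stuck-at-1: M1=1, M2=0, M3=1 [stuck-at-1], M4=0 → 0 — matches
  M3 inverted output: M1=1, M2=0, M3=0 [inverted output], M4=1 → 1 — eliminated
Only M3 stuck-at-1 reproduces the observed 0.

M3 stuck-at-1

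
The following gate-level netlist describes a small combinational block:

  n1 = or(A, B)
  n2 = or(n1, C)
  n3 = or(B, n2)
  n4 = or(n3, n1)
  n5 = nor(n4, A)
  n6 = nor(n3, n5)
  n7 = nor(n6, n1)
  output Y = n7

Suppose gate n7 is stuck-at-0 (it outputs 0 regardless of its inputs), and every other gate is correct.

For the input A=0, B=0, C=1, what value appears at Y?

0

Propagate with n7 forced: n1=0, n2=1, n3=1, n4=1, n5=0, n6=0, n7=0 [stuck-at-0].
So Y = 0. (Without the fault it would be 1.)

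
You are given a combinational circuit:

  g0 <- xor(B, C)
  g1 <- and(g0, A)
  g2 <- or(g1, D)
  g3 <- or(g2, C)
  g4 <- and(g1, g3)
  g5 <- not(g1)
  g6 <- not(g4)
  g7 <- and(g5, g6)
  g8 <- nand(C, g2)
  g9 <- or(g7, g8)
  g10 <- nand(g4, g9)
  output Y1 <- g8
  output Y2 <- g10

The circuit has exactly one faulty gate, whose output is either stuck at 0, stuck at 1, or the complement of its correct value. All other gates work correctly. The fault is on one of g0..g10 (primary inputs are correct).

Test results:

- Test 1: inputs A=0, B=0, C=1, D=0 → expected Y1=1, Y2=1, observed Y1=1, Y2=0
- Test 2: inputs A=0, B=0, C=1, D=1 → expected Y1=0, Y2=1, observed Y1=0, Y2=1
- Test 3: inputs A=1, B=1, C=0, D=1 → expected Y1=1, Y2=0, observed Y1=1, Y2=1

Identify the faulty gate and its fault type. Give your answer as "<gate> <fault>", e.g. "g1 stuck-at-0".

g4 inverted output

Fault-free values for test 1 (A=0, B=0, C=1, D=0): g0=1, g1=0, g2=0, g3=1, g4=0, g5=1, g6=1, g7=1, g8=1, g9=1, g10=1, giving Y1=1, Y2=1. Observed Y1=1, Y2=0.
Test 1: faults giving observed Y1=1, Y2=0 are {g4 stuck-at-1, g4 inverted output, g10 stuck-at-0, g10 inverted output}.
Test 2 (A=0, B=0, C=1, D=1): fault-free g0=1, g1=0, g2=1, g3=1, g4=0, g5=1, g6=1, g7=1, g8=0, g9=1, g10=1 → Y1=0, Y2=1; observed Y1=0, Y2=1. Eliminates g10 stuck-at-0, g10 inverted output.
Test 3 (A=1, B=1, C=0, D=1): fault-free g0=1, g1=1, g2=1, g3=1, g4=1, g5=0, g6=0, g7=0, g8=1, g9=1, g10=0 → Y1=1, Y2=0; observed Y1=1, Y2=1. Eliminates g4 stuck-at-1.
Only g4 inverted output is consistent with every test.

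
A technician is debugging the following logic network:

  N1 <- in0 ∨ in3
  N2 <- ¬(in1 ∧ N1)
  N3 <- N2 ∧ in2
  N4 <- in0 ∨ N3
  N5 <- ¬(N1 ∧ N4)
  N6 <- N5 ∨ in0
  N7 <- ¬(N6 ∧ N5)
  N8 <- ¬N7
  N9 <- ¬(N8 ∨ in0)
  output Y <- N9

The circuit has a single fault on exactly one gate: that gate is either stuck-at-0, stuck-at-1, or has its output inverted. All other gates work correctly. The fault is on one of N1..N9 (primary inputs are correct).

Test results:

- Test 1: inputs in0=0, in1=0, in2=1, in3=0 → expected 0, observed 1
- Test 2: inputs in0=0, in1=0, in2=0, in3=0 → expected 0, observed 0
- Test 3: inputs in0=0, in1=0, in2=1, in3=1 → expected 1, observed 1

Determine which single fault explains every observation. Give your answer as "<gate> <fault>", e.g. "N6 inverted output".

Fault-free values for test 1 (in0=0, in1=0, in2=1, in3=0): N1=0, N2=1, N3=1, N4=1, N5=1, N6=1, N7=0, N8=1, N9=0, giving Y=0. Observed 1.
Test 1: faults giving observed 1 are {N1 stuck-at-1, N1 inverted output, N5 stuck-at-0, N5 inverted output, N6 stuck-at-0, N6 inverted output, N7 stuck-at-1, N7 inverted output, N8 stuck-at-0, N8 inverted output, N9 stuck-at-1, N9 inverted output}.
Test 2 (in0=0, in1=0, in2=0, in3=0): fault-free N1=0, N2=1, N3=0, N4=0, N5=1, N6=1, N7=0, N8=1, N9=0 → 0; observed 0. Eliminates N5 stuck-at-0, N5 inverted output, N6 stuck-at-0, N6 inverted output, N7 stuck-at-1, N7 inverted output, N8 stuck-at-0, N8 inverted output, N9 stuck-at-1, N9 inverted output.
Test 3 (in0=0, in1=0, in2=1, in3=1): fault-free N1=1, N2=1, N3=1, N4=1, N5=0, N6=0, N7=1, N8=0, N9=1 → 1; observed 1. Eliminates N1 inverted output.
Only N1 stuck-at-1 is consistent with every test.

N1 stuck-at-1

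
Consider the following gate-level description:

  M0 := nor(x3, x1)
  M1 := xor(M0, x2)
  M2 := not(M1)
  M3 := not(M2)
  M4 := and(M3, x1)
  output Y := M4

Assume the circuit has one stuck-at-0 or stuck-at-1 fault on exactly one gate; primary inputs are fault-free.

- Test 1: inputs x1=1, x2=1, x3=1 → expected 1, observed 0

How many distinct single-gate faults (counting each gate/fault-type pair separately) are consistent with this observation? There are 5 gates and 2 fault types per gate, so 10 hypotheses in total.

5

Fault-free: M0=0, M1=1, M2=0, M3=1, M4=1 → 1. Observed 0.
  M0 stuck-at-0: output 1 ✗
  M0 stuck-at-1: output 0 ✓
  M1 stuck-at-0: output 0 ✓
  M1 stuck-at-1: output 1 ✗
  M2 stuck-at-0: output 1 ✗
  M2 stuck-at-1: output 0 ✓
  M3 stuck-at-0: output 0 ✓
  M3 stuck-at-1: output 1 ✗
  M4 stuck-at-0: output 0 ✓
  M4 stuck-at-1: output 1 ✗
Consistent faults: {M0 stuck-at-1, M1 stuck-at-0, M2 stuck-at-1, M3 stuck-at-0, M4 stuck-at-0} — 5 in all.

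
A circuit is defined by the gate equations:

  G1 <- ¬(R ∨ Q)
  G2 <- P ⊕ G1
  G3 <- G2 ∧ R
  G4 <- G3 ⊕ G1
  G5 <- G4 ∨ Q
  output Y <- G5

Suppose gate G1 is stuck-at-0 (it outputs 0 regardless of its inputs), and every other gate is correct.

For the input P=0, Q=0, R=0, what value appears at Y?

0

Propagate with G1 forced: G1=0 [stuck-at-0], G2=0, G3=0, G4=0, G5=0.
So Y = 0. (Without the fault it would be 1.)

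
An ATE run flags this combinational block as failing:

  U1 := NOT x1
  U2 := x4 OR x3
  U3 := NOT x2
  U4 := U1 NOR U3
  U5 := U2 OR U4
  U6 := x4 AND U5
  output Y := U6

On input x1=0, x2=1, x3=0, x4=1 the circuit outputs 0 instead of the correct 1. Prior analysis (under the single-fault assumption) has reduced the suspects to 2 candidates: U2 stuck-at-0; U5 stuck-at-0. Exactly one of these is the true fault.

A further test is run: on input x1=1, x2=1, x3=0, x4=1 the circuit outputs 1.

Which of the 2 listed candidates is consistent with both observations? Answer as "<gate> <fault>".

Evaluate each candidate on input x1=1, x2=1, x3=0, x4=1:
  U2 stuck-at-0: U1=0, U2=0 [stuck-at-0], U3=0, U4=1, U5=1, U6=1 → 1 — matches
  U5 stuck-at-0: U1=0, U2=1, U3=0, U4=1, U5=0 [stuck-at-0], U6=0 → 0 — eliminated
Only U2 stuck-at-0 reproduces the observed 1.

U2 stuck-at-0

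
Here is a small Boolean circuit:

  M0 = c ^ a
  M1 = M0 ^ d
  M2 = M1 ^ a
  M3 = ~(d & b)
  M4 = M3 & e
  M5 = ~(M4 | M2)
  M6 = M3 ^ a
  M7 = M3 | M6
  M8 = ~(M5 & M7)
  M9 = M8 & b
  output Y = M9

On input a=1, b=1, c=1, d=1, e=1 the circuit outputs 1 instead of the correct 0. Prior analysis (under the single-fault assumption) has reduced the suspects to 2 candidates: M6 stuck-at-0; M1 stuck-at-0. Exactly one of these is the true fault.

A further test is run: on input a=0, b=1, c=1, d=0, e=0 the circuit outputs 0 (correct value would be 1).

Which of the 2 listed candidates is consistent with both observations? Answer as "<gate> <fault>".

M1 stuck-at-0

Evaluate each candidate on input a=0, b=1, c=1, d=0, e=0:
  M6 stuck-at-0: M0=1, M1=1, M2=1, M3=1, M4=0, M5=0, M6=0 [stuck-at-0], M7=1, M8=1, M9=1 → 1 — eliminated
  M1 stuck-at-0: M0=1, M1=0 [stuck-at-0], M2=0, M3=1, M4=0, M5=1, M6=1, M7=1, M8=0, M9=0 → 0 — matches
Only M1 stuck-at-0 reproduces the observed 0.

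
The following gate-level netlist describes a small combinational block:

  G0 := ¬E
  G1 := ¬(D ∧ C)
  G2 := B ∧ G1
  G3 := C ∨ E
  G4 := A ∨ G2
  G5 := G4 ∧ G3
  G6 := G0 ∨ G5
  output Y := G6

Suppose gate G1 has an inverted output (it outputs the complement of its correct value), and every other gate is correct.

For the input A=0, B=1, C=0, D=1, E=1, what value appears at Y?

Propagate with G1 forced: G0=0, G1=0 [inverted output], G2=0, G3=1, G4=0, G5=0, G6=0.
So Y = 0. (Without the fault it would be 1.)

0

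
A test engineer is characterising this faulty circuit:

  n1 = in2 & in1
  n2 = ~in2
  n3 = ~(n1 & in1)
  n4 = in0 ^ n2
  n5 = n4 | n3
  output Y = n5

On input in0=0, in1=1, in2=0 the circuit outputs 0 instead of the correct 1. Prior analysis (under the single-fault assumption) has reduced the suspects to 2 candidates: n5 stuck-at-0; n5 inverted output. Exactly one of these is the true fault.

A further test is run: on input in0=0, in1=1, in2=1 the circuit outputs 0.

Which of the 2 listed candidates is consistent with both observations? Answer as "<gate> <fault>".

Evaluate each candidate on input in0=0, in1=1, in2=1:
  n5 stuck-at-0: n1=1, n2=0, n3=0, n4=0, n5=0 [stuck-at-0] → 0 — matches
  n5 inverted output: n1=1, n2=0, n3=0, n4=0, n5=1 [inverted output] → 1 — eliminated
Only n5 stuck-at-0 reproduces the observed 0.

n5 stuck-at-0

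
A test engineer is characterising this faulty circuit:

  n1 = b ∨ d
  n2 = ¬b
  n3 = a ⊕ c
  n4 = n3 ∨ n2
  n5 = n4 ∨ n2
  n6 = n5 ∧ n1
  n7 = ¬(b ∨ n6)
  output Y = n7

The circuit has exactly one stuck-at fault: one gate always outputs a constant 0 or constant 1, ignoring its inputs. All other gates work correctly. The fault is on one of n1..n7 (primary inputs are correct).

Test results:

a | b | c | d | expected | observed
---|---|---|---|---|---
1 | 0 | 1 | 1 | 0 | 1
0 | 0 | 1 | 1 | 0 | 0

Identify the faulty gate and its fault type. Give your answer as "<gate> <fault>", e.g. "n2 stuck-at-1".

n2 stuck-at-0

Fault-free values for test 1 (a=1, b=0, c=1, d=1): n1=1, n2=1, n3=0, n4=1, n5=1, n6=1, n7=0, giving Y=0. Observed 1.
Test 1: faults giving observed 1 are {n1 stuck-at-0, n2 stuck-at-0, n5 stuck-at-0, n6 stuck-at-0, n7 stuck-at-1}.
Test 2 (a=0, b=0, c=1, d=1): fault-free n1=1, n2=1, n3=1, n4=1, n5=1, n6=1, n7=0 → 0; observed 0. Eliminates n1 stuck-at-0, n5 stuck-at-0, n6 stuck-at-0, n7 stuck-at-1.
Only n2 stuck-at-0 is consistent with every test.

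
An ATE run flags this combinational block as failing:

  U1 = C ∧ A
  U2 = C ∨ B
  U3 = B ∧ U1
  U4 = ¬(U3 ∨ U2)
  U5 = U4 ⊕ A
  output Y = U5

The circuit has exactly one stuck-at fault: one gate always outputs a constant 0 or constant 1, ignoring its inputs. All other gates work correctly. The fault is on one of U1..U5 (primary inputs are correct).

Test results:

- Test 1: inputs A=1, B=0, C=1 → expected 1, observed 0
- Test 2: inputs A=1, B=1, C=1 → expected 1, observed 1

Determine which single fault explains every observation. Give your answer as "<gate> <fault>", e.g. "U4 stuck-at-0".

U2 stuck-at-0

Fault-free values for test 1 (A=1, B=0, C=1): U1=1, U2=1, U3=0, U4=0, U5=1, giving Y=1. Observed 0.
Test 1: faults giving observed 0 are {U2 stuck-at-0, U4 stuck-at-1, U5 stuck-at-0}.
Test 2 (A=1, B=1, C=1): fault-free U1=1, U2=1, U3=1, U4=0, U5=1 → 1; observed 1. Eliminates U4 stuck-at-1, U5 stuck-at-0.
Only U2 stuck-at-0 is consistent with every test.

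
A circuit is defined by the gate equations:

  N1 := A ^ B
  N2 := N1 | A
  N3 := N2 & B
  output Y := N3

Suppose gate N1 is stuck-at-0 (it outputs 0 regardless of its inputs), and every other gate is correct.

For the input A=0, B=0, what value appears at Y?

Propagate with N1 forced: N1=0 [stuck-at-0], N2=0, N3=0.
So Y = 0. (Same as the fault-free value — the fault is masked on this input.)

0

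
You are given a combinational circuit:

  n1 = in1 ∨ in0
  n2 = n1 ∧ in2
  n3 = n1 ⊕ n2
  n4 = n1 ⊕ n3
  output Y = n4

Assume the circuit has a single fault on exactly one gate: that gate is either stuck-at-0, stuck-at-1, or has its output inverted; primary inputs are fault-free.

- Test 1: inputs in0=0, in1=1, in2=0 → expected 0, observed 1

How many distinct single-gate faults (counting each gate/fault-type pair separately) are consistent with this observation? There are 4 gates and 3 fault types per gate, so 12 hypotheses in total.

6

Fault-free: n1=1, n2=0, n3=1, n4=0 → 0. Observed 1.
  n1 stuck-at-0: output 0 ✗
  n1 stuck-at-1: output 0 ✗
  n1 inverted output: output 0 ✗
  n2 stuck-at-0: output 0 ✗
  n2 stuck-at-1: output 1 ✓
  n2 inverted output: output 1 ✓
  n3 stuck-at-0: output 1 ✓
  n3 stuck-at-1: output 0 ✗
  n3 inverted output: output 1 ✓
  n4 stuck-at-0: output 0 ✗
  n4 stuck-at-1: output 1 ✓
  n4 inverted output: output 1 ✓
Consistent faults: {n2 stuck-at-1, n2 inverted output, n3 stuck-at-0, n3 inverted output, n4 stuck-at-1, n4 inverted output} — 6 in all.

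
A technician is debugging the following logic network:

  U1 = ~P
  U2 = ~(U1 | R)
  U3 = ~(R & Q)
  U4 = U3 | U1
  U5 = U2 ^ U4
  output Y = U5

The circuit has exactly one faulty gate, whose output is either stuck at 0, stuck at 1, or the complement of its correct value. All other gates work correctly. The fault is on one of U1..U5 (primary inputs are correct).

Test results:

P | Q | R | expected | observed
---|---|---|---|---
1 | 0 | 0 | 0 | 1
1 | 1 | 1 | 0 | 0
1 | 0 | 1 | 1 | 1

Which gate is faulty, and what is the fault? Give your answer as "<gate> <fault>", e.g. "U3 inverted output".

U2 stuck-at-0

Fault-free values for test 1 (P=1, Q=0, R=0): U1=0, U2=1, U3=1, U4=1, U5=0, giving Y=0. Observed 1.
Test 1: faults giving observed 1 are {U1 stuck-at-1, U1 inverted output, U2 stuck-at-0, U2 inverted output, U3 stuck-at-0, U3 inverted output, U4 stuck-at-0, U4 inverted output, U5 stuck-at-1, U5 inverted output}.
Test 2 (P=1, Q=1, R=1): fault-free U1=0, U2=0, U3=0, U4=0, U5=0 → 0; observed 0. Eliminates U1 stuck-at-1, U1 inverted output, U2 inverted output, U3 inverted output, U4 inverted output, U5 stuck-at-1, U5 inverted output.
Test 3 (P=1, Q=0, R=1): fault-free U1=0, U2=0, U3=1, U4=1, U5=1 → 1; observed 1. Eliminates U3 stuck-at-0, U4 stuck-at-0.
Only U2 stuck-at-0 is consistent with every test.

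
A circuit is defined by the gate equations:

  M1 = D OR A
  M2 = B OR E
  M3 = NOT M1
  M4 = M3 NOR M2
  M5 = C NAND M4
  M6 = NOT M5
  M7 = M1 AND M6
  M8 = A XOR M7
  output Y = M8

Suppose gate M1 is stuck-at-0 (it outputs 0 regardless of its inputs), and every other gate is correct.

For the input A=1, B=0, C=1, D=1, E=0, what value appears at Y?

1

Propagate with M1 forced: M1=0 [stuck-at-0], M2=0, M3=1, M4=0, M5=1, M6=0, M7=0, M8=1.
So Y = 1. (Without the fault it would be 0.)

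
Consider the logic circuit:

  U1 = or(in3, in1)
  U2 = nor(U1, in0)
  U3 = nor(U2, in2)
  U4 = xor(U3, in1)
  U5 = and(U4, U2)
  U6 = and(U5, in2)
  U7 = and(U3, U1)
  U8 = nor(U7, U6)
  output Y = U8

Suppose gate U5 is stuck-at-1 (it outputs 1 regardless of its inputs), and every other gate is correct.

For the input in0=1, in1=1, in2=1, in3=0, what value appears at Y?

Propagate with U5 forced: U1=1, U2=0, U3=0, U4=1, U5=1 [stuck-at-1], U6=1, U7=0, U8=0.
So Y = 0. (Without the fault it would be 1.)

0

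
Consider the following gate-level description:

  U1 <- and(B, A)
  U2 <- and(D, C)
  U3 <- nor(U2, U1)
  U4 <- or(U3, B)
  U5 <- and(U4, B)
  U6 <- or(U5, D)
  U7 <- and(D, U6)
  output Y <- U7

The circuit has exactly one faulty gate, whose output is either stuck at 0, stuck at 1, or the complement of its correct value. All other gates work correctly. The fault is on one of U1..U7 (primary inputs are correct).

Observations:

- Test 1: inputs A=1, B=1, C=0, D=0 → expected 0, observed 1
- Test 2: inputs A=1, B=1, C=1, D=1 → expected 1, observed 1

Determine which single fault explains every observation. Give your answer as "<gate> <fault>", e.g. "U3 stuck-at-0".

Fault-free values for test 1 (A=1, B=1, C=0, D=0): U1=1, U2=0, U3=0, U4=1, U5=1, U6=1, U7=0, giving Y=0. Observed 1.
Test 1: faults giving observed 1 are {U7 stuck-at-1, U7 inverted output}.
Test 2 (A=1, B=1, C=1, D=1): fault-free U1=1, U2=1, U3=0, U4=1, U5=1, U6=1, U7=1 → 1; observed 1. Eliminates U7 inverted output.
Only U7 stuck-at-1 is consistent with every test.

U7 stuck-at-1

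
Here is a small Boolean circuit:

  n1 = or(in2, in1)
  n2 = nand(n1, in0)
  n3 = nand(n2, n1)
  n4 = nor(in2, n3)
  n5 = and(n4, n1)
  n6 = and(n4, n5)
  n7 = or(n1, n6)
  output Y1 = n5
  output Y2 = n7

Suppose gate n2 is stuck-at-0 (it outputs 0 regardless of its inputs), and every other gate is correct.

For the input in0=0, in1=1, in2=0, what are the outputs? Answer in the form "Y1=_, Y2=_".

Propagate with n2 forced: n1=1, n2=0 [stuck-at-0], n3=1, n4=0, n5=0, n6=0, n7=1.
So the outputs are Y1=0, Y2=1. (Without the fault they would be Y1=1, Y2=1.)

Y1=0, Y2=1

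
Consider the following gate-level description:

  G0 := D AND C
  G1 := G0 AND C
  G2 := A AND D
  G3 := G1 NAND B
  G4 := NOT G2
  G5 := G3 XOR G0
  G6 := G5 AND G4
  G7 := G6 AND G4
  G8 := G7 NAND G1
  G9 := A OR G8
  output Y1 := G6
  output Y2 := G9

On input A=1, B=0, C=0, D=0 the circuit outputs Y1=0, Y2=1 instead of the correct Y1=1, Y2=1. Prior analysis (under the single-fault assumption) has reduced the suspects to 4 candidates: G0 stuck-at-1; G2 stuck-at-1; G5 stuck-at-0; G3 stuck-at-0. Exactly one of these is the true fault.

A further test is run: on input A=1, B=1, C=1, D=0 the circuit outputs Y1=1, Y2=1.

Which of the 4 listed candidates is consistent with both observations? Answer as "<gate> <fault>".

G0 stuck-at-1

Evaluate each candidate on input A=1, B=1, C=1, D=0:
  G0 stuck-at-1: G0=1 [stuck-at-1], G1=1, G2=0, G3=0, G4=1, G5=1, G6=1, G7=1, G8=0, G9=1 → Y1=1, Y2=1 — matches
  G2 stuck-at-1: G0=0, G1=0, G2=1 [stuck-at-1], G3=1, G4=0, G5=1, G6=0, G7=0, G8=1, G9=1 → Y1=0, Y2=1 — eliminated
  G5 stuck-at-0: G0=0, G1=0, G2=0, G3=1, G4=1, G5=0 [stuck-at-0], G6=0, G7=0, G8=1, G9=1 → Y1=0, Y2=1 — eliminated
  G3 stuck-at-0: G0=0, G1=0, G2=0, G3=0 [stuck-at-0], G4=1, G5=0, G6=0, G7=0, G8=1, G9=1 → Y1=0, Y2=1 — eliminated
Only G0 stuck-at-1 reproduces the observed Y1=1, Y2=1.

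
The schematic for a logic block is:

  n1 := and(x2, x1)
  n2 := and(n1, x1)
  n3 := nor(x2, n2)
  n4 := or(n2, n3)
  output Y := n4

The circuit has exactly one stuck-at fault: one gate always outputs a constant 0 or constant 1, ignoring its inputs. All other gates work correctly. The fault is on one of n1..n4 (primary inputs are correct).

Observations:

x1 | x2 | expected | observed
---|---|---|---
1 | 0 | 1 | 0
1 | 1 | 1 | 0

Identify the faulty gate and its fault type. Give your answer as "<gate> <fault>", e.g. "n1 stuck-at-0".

Fault-free values for test 1 (x1=1, x2=0): n1=0, n2=0, n3=1, n4=1, giving Y=1. Observed 0.
Test 1: faults giving observed 0 are {n3 stuck-at-0, n4 stuck-at-0}.
Test 2 (x1=1, x2=1): fault-free n1=1, n2=1, n3=0, n4=1 → 1; observed 0. Eliminates n3 stuck-at-0.
Only n4 stuck-at-0 is consistent with every test.

n4 stuck-at-0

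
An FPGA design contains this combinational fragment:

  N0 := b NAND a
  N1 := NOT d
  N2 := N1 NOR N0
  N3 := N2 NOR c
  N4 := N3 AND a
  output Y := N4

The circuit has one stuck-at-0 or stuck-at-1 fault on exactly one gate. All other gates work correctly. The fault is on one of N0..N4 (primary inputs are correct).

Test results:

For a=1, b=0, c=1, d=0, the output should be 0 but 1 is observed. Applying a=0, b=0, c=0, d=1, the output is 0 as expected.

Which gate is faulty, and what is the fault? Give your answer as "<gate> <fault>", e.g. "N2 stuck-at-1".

N3 stuck-at-1

Fault-free values for test 1 (a=1, b=0, c=1, d=0): N0=1, N1=1, N2=0, N3=0, N4=0, giving Y=0. Observed 1.
Test 1: faults giving observed 1 are {N3 stuck-at-1, N4 stuck-at-1}.
Test 2 (a=0, b=0, c=0, d=1): fault-free N0=1, N1=0, N2=0, N3=1, N4=0 → 0; observed 0. Eliminates N4 stuck-at-1.
Only N3 stuck-at-1 is consistent with every test.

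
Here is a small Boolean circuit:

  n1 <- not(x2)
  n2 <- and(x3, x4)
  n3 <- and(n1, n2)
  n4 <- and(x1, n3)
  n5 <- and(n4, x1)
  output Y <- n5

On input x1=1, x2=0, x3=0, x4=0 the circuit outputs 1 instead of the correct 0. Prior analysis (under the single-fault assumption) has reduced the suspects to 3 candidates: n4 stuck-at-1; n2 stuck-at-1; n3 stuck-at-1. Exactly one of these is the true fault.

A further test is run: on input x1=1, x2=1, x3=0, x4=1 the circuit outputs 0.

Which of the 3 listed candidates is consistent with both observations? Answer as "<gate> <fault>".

n2 stuck-at-1

Evaluate each candidate on input x1=1, x2=1, x3=0, x4=1:
  n4 stuck-at-1: n1=0, n2=0, n3=0, n4=1 [stuck-at-1], n5=1 → 1 — eliminated
  n2 stuck-at-1: n1=0, n2=1 [stuck-at-1], n3=0, n4=0, n5=0 → 0 — matches
  n3 stuck-at-1: n1=0, n2=0, n3=1 [stuck-at-1], n4=1, n5=1 → 1 — eliminated
Only n2 stuck-at-1 reproduces the observed 0.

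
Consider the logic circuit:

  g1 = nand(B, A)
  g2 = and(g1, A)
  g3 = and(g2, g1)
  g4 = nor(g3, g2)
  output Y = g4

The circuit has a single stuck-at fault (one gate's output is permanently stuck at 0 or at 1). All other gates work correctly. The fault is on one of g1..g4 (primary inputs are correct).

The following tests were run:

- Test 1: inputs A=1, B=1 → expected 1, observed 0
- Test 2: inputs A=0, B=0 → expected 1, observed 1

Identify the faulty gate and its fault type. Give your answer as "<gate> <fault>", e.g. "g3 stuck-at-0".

Fault-free values for test 1 (A=1, B=1): g1=0, g2=0, g3=0, g4=1, giving Y=1. Observed 0.
Test 1: faults giving observed 0 are {g1 stuck-at-1, g2 stuck-at-1, g3 stuck-at-1, g4 stuck-at-0}.
Test 2 (A=0, B=0): fault-free g1=1, g2=0, g3=0, g4=1 → 1; observed 1. Eliminates g2 stuck-at-1, g3 stuck-at-1, g4 stuck-at-0.
Only g1 stuck-at-1 is consistent with every test.

g1 stuck-at-1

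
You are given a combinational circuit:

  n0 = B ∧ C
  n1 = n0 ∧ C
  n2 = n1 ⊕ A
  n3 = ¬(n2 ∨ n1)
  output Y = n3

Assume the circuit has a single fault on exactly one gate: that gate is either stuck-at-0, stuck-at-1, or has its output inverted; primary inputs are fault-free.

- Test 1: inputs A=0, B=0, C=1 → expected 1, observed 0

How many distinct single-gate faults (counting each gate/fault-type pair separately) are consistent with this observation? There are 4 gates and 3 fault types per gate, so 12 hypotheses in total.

Fault-free: n0=0, n1=0, n2=0, n3=1 → 1. Observed 0.
  n0 stuck-at-0: output 1 ✗
  n0 stuck-at-1: output 0 ✓
  n0 inverted output: output 0 ✓
  n1 stuck-at-0: output 1 ✗
  n1 stuck-at-1: output 0 ✓
  n1 inverted output: output 0 ✓
  n2 stuck-at-0: output 1 ✗
  n2 stuck-at-1: output 0 ✓
  n2 inverted output: output 0 ✓
  n3 stuck-at-0: output 0 ✓
  n3 stuck-at-1: output 1 ✗
  n3 inverted output: output 0 ✓
Consistent faults: {n0 stuck-at-1, n0 inverted output, n1 stuck-at-1, n1 inverted output, n2 stuck-at-1, n2 inverted output, n3 stuck-at-0, n3 inverted output} — 8 in all.

8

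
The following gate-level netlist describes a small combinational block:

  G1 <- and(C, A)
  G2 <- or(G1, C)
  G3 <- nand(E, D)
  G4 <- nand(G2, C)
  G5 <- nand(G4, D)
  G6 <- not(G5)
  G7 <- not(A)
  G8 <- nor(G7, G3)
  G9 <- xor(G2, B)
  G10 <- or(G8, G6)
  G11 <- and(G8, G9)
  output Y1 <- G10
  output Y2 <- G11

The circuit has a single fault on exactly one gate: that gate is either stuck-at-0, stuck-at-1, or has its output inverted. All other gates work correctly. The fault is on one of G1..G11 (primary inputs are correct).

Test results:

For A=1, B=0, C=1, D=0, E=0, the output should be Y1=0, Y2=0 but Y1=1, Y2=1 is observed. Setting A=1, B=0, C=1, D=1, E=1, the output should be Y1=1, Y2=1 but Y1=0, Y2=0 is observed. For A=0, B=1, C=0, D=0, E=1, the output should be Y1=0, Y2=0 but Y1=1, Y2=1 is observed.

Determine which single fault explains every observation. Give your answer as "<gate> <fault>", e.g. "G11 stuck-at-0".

G8 inverted output

Fault-free values for test 1 (A=1, B=0, C=1, D=0, E=0): G1=1, G2=1, G3=1, G4=0, G5=1, G6=0, G7=0, G8=0, G9=1, G10=0, G11=0, giving Y1=0, Y2=0. Observed Y1=1, Y2=1.
Test 1: faults giving observed Y1=1, Y2=1 are {G3 stuck-at-0, G3 inverted output, G8 stuck-at-1, G8 inverted output}.
Test 2 (A=1, B=0, C=1, D=1, E=1): fault-free G1=1, G2=1, G3=0, G4=0, G5=1, G6=0, G7=0, G8=1, G9=1, G10=1, G11=1 → Y1=1, Y2=1; observed Y1=0, Y2=0. Eliminates G3 stuck-at-0, G8 stuck-at-1.
Test 3 (A=0, B=1, C=0, D=0, E=1): fault-free G1=0, G2=0, G3=1, G4=1, G5=1, G6=0, G7=1, G8=0, G9=1, G10=0, G11=0 → Y1=0, Y2=0; observed Y1=1, Y2=1. Eliminates G3 inverted output.
Only G8 inverted output is consistent with every test.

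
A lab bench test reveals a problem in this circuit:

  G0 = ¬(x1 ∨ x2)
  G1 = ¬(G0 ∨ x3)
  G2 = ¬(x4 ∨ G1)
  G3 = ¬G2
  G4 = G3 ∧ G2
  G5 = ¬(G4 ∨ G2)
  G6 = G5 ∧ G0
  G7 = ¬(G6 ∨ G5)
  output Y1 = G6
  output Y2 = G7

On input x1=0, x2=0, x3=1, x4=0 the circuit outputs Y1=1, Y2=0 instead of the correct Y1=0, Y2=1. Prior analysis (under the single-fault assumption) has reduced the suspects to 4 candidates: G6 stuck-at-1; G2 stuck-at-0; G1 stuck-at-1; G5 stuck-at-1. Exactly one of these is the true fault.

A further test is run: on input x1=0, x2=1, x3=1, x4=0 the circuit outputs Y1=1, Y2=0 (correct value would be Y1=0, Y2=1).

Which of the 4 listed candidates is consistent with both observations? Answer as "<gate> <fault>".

Evaluate each candidate on input x1=0, x2=1, x3=1, x4=0:
  G6 stuck-at-1: G0=0, G1=0, G2=1, G3=0, G4=0, G5=0, G6=1 [stuck-at-1], G7=0 → Y1=1, Y2=0 — matches
  G2 stuck-at-0: G0=0, G1=0, G2=0 [stuck-at-0], G3=1, G4=0, G5=1, G6=0, G7=0 → Y1=0, Y2=0 — eliminated
  G1 stuck-at-1: G0=0, G1=1 [stuck-at-1], G2=0, G3=1, G4=0, G5=1, G6=0, G7=0 → Y1=0, Y2=0 — eliminated
  G5 stuck-at-1: G0=0, G1=0, G2=1, G3=0, G4=0, G5=1 [stuck-at-1], G6=0, G7=0 → Y1=0, Y2=0 — eliminated
Only G6 stuck-at-1 reproduces the observed Y1=1, Y2=0.

G6 stuck-at-1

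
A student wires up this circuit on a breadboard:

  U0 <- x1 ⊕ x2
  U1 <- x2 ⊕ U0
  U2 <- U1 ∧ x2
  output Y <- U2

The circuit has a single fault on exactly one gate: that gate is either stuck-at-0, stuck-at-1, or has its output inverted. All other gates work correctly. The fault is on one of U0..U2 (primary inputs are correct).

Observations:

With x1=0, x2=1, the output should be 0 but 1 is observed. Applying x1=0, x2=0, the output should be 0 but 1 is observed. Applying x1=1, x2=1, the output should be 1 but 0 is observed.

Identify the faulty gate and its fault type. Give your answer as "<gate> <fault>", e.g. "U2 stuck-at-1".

Fault-free values for test 1 (x1=0, x2=1): U0=1, U1=0, U2=0, giving Y=0. Observed 1.
Test 1: faults giving observed 1 are {U0 stuck-at-0, U0 inverted output, U1 stuck-at-1, U1 inverted output, U2 stuck-at-1, U2 inverted output}.
Test 2 (x1=0, x2=0): fault-free U0=0, U1=0, U2=0 → 0; observed 1. Eliminates U0 stuck-at-0, U0 inverted output, U1 stuck-at-1, U1 inverted output.
Test 3 (x1=1, x2=1): fault-free U0=0, U1=1, U2=1 → 1; observed 0. Eliminates U2 stuck-at-1.
Only U2 inverted output is consistent with every test.

U2 inverted output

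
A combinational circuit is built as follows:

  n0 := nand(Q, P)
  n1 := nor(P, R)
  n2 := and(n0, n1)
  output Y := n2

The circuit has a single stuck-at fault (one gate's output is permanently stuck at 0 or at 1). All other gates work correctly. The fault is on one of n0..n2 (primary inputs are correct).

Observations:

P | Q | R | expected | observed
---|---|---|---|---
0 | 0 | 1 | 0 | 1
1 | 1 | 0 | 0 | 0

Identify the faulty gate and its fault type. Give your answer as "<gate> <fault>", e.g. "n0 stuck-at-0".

n1 stuck-at-1

Fault-free values for test 1 (P=0, Q=0, R=1): n0=1, n1=0, n2=0, giving Y=0. Observed 1.
Test 1: faults giving observed 1 are {n1 stuck-at-1, n2 stuck-at-1}.
Test 2 (P=1, Q=1, R=0): fault-free n0=0, n1=0, n2=0 → 0; observed 0. Eliminates n2 stuck-at-1.
Only n1 stuck-at-1 is consistent with every test.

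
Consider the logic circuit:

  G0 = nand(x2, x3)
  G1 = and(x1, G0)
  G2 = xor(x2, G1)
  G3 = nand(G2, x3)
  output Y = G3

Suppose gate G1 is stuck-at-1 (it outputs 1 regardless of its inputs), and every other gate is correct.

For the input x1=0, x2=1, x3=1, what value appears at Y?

Propagate with G1 forced: G0=0, G1=1 [stuck-at-1], G2=0, G3=1.
So Y = 1. (Without the fault it would be 0.)

1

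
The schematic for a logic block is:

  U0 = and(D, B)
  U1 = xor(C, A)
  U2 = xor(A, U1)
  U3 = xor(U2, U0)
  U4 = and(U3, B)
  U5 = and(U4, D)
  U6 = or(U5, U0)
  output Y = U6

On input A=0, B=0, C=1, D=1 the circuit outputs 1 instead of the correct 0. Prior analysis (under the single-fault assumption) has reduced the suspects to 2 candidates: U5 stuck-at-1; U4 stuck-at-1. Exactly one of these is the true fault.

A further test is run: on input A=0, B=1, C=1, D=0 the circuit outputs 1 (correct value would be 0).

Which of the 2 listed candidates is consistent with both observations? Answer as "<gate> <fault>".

Evaluate each candidate on input A=0, B=1, C=1, D=0:
  U5 stuck-at-1: U0=0, U1=1, U2=1, U3=1, U4=1, U5=1 [stuck-at-1], U6=1 → 1 — matches
  U4 stuck-at-1: U0=0, U1=1, U2=1, U3=1, U4=1 [stuck-at-1], U5=0, U6=0 → 0 — eliminated
Only U5 stuck-at-1 reproduces the observed 1.

U5 stuck-at-1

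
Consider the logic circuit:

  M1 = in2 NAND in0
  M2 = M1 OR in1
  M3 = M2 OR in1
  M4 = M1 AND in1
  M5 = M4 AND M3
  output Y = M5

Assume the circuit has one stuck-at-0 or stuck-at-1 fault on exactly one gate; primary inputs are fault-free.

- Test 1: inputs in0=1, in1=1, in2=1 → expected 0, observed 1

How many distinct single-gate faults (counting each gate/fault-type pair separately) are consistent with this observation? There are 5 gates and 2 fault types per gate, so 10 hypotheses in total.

Fault-free: M1=0, M2=1, M3=1, M4=0, M5=0 → 0. Observed 1.
  M1 stuck-at-0: output 0 ✗
  M1 stuck-at-1: output 1 ✓
  M2 stuck-at-0: output 0 ✗
  M2 stuck-at-1: output 0 ✗
  M3 stuck-at-0: output 0 ✗
  M3 stuck-at-1: output 0 ✗
  M4 stuck-at-0: output 0 ✗
  M4 stuck-at-1: output 1 ✓
  M5 stuck-at-0: output 0 ✗
  M5 stuck-at-1: output 1 ✓
Consistent faults: {M1 stuck-at-1, M4 stuck-at-1, M5 stuck-at-1} — 3 in all.

3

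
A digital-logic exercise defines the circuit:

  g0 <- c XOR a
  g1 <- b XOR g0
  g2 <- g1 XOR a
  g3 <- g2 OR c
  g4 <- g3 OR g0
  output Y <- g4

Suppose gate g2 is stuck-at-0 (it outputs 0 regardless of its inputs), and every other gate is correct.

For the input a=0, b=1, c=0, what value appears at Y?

0

Propagate with g2 forced: g0=0, g1=1, g2=0 [stuck-at-0], g3=0, g4=0.
So Y = 0. (Without the fault it would be 1.)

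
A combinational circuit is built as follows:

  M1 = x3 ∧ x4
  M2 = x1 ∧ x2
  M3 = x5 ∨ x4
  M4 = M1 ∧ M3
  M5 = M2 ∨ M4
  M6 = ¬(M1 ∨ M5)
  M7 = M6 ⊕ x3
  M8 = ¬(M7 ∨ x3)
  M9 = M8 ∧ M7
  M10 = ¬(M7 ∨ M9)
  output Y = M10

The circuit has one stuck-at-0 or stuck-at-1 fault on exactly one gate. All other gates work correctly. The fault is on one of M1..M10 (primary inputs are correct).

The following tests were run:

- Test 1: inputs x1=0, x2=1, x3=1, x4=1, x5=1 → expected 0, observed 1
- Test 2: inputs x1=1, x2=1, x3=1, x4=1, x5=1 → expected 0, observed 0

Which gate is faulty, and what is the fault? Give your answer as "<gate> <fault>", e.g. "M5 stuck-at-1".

M1 stuck-at-0

Fault-free values for test 1 (x1=0, x2=1, x3=1, x4=1, x5=1): M1=1, M2=0, M3=1, M4=1, M5=1, M6=0, M7=1, M8=0, M9=0, M10=0, giving Y=0. Observed 1.
Test 1: faults giving observed 1 are {M1 stuck-at-0, M6 stuck-at-1, M7 stuck-at-0, M10 stuck-at-1}.
Test 2 (x1=1, x2=1, x3=1, x4=1, x5=1): fault-free M1=1, M2=1, M3=1, M4=1, M5=1, M6=0, M7=1, M8=0, M9=0, M10=0 → 0; observed 0. Eliminates M6 stuck-at-1, M7 stuck-at-0, M10 stuck-at-1.
Only M1 stuck-at-0 is consistent with every test.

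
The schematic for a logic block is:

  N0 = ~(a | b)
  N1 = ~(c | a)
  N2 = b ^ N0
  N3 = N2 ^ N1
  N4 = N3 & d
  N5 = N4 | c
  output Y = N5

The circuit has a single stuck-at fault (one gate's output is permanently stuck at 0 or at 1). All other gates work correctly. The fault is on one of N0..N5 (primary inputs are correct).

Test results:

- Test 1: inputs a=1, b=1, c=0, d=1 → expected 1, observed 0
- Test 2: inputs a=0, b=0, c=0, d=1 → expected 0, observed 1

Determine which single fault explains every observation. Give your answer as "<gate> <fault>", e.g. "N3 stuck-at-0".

N2 stuck-at-0

Fault-free values for test 1 (a=1, b=1, c=0, d=1): N0=0, N1=0, N2=1, N3=1, N4=1, N5=1, giving Y=1. Observed 0.
Test 1: faults giving observed 0 are {N0 stuck-at-1, N1 stuck-at-1, N2 stuck-at-0, N3 stuck-at-0, N4 stuck-at-0, N5 stuck-at-0}.
Test 2 (a=0, b=0, c=0, d=1): fault-free N0=1, N1=1, N2=1, N3=0, N4=0, N5=0 → 0; observed 1. Eliminates N0 stuck-at-1, N1 stuck-at-1, N3 stuck-at-0, N4 stuck-at-0, N5 stuck-at-0.
Only N2 stuck-at-0 is consistent with every test.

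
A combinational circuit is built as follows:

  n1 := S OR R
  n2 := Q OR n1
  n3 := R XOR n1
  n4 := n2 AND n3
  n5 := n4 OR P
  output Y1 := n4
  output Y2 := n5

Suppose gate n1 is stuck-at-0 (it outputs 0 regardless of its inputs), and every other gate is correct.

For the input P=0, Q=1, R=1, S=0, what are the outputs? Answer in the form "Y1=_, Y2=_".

Y1=1, Y2=1

Propagate with n1 forced: n1=0 [stuck-at-0], n2=1, n3=1, n4=1, n5=1.
So the outputs are Y1=1, Y2=1. (Without the fault they would be Y1=0, Y2=0.)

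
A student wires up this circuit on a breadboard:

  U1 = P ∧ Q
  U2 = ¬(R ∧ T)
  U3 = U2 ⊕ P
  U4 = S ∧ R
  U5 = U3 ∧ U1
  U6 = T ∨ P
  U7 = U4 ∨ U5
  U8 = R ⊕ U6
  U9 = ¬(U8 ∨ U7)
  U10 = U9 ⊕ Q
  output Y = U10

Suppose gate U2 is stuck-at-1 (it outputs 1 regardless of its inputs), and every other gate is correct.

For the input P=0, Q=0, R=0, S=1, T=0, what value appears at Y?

1

Propagate with U2 forced: U1=0, U2=1 [stuck-at-1], U3=1, U4=0, U5=0, U6=0, U7=0, U8=0, U9=1, U10=1.
So Y = 1. (Same as the fault-free value — the fault is masked on this input.)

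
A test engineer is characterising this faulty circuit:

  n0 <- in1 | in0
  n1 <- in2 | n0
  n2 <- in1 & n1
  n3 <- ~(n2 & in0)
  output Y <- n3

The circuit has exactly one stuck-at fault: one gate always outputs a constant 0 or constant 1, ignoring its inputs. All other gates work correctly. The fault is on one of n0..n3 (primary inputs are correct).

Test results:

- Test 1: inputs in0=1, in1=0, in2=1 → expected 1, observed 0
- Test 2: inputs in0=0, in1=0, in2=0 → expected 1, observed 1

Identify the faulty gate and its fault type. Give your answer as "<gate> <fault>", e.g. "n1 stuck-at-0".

Fault-free values for test 1 (in0=1, in1=0, in2=1): n0=1, n1=1, n2=0, n3=1, giving Y=1. Observed 0.
Test 1: faults giving observed 0 are {n2 stuck-at-1, n3 stuck-at-0}.
Test 2 (in0=0, in1=0, in2=0): fault-free n0=0, n1=0, n2=0, n3=1 → 1; observed 1. Eliminates n3 stuck-at-0.
Only n2 stuck-at-1 is consistent with every test.

n2 stuck-at-1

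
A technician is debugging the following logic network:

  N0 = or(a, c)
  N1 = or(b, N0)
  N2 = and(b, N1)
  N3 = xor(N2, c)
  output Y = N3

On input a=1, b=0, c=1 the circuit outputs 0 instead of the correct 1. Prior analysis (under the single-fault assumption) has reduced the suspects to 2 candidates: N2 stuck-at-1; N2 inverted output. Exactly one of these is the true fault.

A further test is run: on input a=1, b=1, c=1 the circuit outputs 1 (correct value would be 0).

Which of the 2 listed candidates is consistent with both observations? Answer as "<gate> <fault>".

N2 inverted output

Evaluate each candidate on input a=1, b=1, c=1:
  N2 stuck-at-1: N0=1, N1=1, N2=1 [stuck-at-1], N3=0 → 0 — eliminated
  N2 inverted output: N0=1, N1=1, N2=0 [inverted output], N3=1 → 1 — matches
Only N2 inverted output reproduces the observed 1.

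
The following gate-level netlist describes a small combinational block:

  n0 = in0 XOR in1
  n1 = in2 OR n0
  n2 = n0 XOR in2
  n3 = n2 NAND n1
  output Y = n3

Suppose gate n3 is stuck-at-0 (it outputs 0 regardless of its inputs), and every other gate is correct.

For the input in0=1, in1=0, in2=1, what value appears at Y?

0

Propagate with n3 forced: n0=1, n1=1, n2=0, n3=0 [stuck-at-0].
So Y = 0. (Without the fault it would be 1.)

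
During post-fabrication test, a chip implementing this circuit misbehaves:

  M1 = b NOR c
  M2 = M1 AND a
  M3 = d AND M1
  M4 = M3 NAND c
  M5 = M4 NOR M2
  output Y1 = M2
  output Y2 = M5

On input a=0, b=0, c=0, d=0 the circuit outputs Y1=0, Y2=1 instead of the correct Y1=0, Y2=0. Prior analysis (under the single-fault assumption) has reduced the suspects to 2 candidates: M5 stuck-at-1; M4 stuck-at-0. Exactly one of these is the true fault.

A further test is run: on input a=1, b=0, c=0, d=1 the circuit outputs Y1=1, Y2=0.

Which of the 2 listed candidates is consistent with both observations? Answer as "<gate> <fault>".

Evaluate each candidate on input a=1, b=0, c=0, d=1:
  M5 stuck-at-1: M1=1, M2=1, M3=1, M4=1, M5=1 [stuck-at-1] → Y1=1, Y2=1 — eliminated
  M4 stuck-at-0: M1=1, M2=1, M3=1, M4=0 [stuck-at-0], M5=0 → Y1=1, Y2=0 — matches
Only M4 stuck-at-0 reproduces the observed Y1=1, Y2=0.

M4 stuck-at-0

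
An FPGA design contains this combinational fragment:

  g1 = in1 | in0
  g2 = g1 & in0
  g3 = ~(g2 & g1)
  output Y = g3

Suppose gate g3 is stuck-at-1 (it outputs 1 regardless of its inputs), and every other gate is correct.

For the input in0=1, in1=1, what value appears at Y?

1

Propagate with g3 forced: g1=1, g2=1, g3=1 [stuck-at-1].
So Y = 1. (Without the fault it would be 0.)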